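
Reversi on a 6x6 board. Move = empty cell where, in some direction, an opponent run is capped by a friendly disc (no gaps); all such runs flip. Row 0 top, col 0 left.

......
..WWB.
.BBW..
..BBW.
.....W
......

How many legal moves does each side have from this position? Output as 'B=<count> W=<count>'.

-- B to move --
(0,1): no bracket -> illegal
(0,2): flips 1 -> legal
(0,3): flips 3 -> legal
(0,4): flips 1 -> legal
(1,1): flips 2 -> legal
(2,4): flips 1 -> legal
(2,5): no bracket -> illegal
(3,5): flips 1 -> legal
(4,3): no bracket -> illegal
(4,4): no bracket -> illegal
(5,4): no bracket -> illegal
(5,5): no bracket -> illegal
B mobility = 6
-- W to move --
(0,3): no bracket -> illegal
(0,4): no bracket -> illegal
(0,5): flips 1 -> legal
(1,0): no bracket -> illegal
(1,1): no bracket -> illegal
(1,5): flips 1 -> legal
(2,0): flips 2 -> legal
(2,4): no bracket -> illegal
(2,5): no bracket -> illegal
(3,0): flips 1 -> legal
(3,1): flips 3 -> legal
(4,1): flips 1 -> legal
(4,2): flips 2 -> legal
(4,3): flips 1 -> legal
(4,4): no bracket -> illegal
W mobility = 8

Answer: B=6 W=8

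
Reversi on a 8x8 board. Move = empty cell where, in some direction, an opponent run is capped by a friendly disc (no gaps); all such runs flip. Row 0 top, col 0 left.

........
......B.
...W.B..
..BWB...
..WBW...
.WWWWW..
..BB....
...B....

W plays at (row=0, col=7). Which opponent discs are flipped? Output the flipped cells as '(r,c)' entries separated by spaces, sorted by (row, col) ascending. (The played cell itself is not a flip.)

Answer: (1,6) (2,5) (3,4) (4,3)

Derivation:
Dir NW: edge -> no flip
Dir N: edge -> no flip
Dir NE: edge -> no flip
Dir W: first cell '.' (not opp) -> no flip
Dir E: edge -> no flip
Dir SW: opp run (1,6) (2,5) (3,4) (4,3) capped by W -> flip
Dir S: first cell '.' (not opp) -> no flip
Dir SE: edge -> no flip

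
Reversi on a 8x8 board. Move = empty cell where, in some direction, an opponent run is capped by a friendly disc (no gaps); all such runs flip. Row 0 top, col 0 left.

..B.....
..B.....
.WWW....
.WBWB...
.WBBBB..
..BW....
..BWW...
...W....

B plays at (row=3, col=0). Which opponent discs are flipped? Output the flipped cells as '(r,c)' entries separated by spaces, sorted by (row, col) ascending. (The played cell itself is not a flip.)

Dir NW: edge -> no flip
Dir N: first cell '.' (not opp) -> no flip
Dir NE: opp run (2,1) capped by B -> flip
Dir W: edge -> no flip
Dir E: opp run (3,1) capped by B -> flip
Dir SW: edge -> no flip
Dir S: first cell '.' (not opp) -> no flip
Dir SE: opp run (4,1) capped by B -> flip

Answer: (2,1) (3,1) (4,1)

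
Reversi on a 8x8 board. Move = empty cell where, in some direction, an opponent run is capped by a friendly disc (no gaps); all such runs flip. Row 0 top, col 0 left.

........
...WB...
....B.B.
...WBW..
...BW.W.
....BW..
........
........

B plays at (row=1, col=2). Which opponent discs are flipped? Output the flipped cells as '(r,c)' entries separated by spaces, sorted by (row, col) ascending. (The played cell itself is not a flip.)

Dir NW: first cell '.' (not opp) -> no flip
Dir N: first cell '.' (not opp) -> no flip
Dir NE: first cell '.' (not opp) -> no flip
Dir W: first cell '.' (not opp) -> no flip
Dir E: opp run (1,3) capped by B -> flip
Dir SW: first cell '.' (not opp) -> no flip
Dir S: first cell '.' (not opp) -> no flip
Dir SE: first cell '.' (not opp) -> no flip

Answer: (1,3)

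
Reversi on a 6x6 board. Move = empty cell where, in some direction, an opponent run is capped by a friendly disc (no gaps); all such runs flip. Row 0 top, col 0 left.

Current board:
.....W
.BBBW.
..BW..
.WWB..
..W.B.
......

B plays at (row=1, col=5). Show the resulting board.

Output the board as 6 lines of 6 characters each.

Answer: .....W
.BBBBB
..BW..
.WWB..
..W.B.
......

Derivation:
Place B at (1,5); scan 8 dirs for brackets.
Dir NW: first cell '.' (not opp) -> no flip
Dir N: opp run (0,5), next=edge -> no flip
Dir NE: edge -> no flip
Dir W: opp run (1,4) capped by B -> flip
Dir E: edge -> no flip
Dir SW: first cell '.' (not opp) -> no flip
Dir S: first cell '.' (not opp) -> no flip
Dir SE: edge -> no flip
All flips: (1,4)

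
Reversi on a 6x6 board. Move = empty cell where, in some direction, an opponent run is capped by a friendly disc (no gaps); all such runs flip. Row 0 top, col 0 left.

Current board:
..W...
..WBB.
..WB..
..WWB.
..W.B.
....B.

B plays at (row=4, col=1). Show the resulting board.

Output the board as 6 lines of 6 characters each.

Answer: ..W...
..WBB.
..WB..
..BWB.
.BW.B.
....B.

Derivation:
Place B at (4,1); scan 8 dirs for brackets.
Dir NW: first cell '.' (not opp) -> no flip
Dir N: first cell '.' (not opp) -> no flip
Dir NE: opp run (3,2) capped by B -> flip
Dir W: first cell '.' (not opp) -> no flip
Dir E: opp run (4,2), next='.' -> no flip
Dir SW: first cell '.' (not opp) -> no flip
Dir S: first cell '.' (not opp) -> no flip
Dir SE: first cell '.' (not opp) -> no flip
All flips: (3,2)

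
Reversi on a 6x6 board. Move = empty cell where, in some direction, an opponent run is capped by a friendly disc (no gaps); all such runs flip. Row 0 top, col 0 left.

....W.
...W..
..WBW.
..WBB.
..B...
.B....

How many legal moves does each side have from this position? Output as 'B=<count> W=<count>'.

Answer: B=9 W=5

Derivation:
-- B to move --
(0,2): no bracket -> illegal
(0,3): flips 1 -> legal
(0,5): no bracket -> illegal
(1,1): flips 1 -> legal
(1,2): flips 2 -> legal
(1,4): flips 1 -> legal
(1,5): flips 1 -> legal
(2,1): flips 1 -> legal
(2,5): flips 1 -> legal
(3,1): flips 1 -> legal
(3,5): no bracket -> illegal
(4,1): flips 1 -> legal
(4,3): no bracket -> illegal
B mobility = 9
-- W to move --
(1,2): no bracket -> illegal
(1,4): flips 1 -> legal
(2,5): no bracket -> illegal
(3,1): no bracket -> illegal
(3,5): flips 2 -> legal
(4,0): no bracket -> illegal
(4,1): no bracket -> illegal
(4,3): flips 2 -> legal
(4,4): flips 2 -> legal
(4,5): no bracket -> illegal
(5,0): no bracket -> illegal
(5,2): flips 1 -> legal
(5,3): no bracket -> illegal
W mobility = 5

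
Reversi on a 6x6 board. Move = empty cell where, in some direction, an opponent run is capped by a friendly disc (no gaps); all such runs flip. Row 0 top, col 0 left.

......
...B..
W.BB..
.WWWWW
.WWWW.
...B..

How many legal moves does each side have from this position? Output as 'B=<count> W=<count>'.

Answer: B=5 W=5

Derivation:
-- B to move --
(1,0): no bracket -> illegal
(1,1): no bracket -> illegal
(2,1): no bracket -> illegal
(2,4): no bracket -> illegal
(2,5): no bracket -> illegal
(3,0): no bracket -> illegal
(4,0): flips 1 -> legal
(4,5): flips 1 -> legal
(5,0): flips 2 -> legal
(5,1): no bracket -> illegal
(5,2): flips 2 -> legal
(5,4): no bracket -> illegal
(5,5): flips 2 -> legal
B mobility = 5
-- W to move --
(0,2): no bracket -> illegal
(0,3): flips 2 -> legal
(0,4): flips 2 -> legal
(1,1): flips 1 -> legal
(1,2): flips 2 -> legal
(1,4): flips 1 -> legal
(2,1): no bracket -> illegal
(2,4): no bracket -> illegal
(5,2): no bracket -> illegal
(5,4): no bracket -> illegal
W mobility = 5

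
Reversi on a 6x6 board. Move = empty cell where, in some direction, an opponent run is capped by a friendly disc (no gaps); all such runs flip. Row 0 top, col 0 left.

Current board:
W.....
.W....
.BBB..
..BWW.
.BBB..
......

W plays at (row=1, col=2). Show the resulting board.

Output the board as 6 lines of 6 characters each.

Answer: W.....
.WW...
.BBW..
..BWW.
.BBB..
......

Derivation:
Place W at (1,2); scan 8 dirs for brackets.
Dir NW: first cell '.' (not opp) -> no flip
Dir N: first cell '.' (not opp) -> no flip
Dir NE: first cell '.' (not opp) -> no flip
Dir W: first cell 'W' (not opp) -> no flip
Dir E: first cell '.' (not opp) -> no flip
Dir SW: opp run (2,1), next='.' -> no flip
Dir S: opp run (2,2) (3,2) (4,2), next='.' -> no flip
Dir SE: opp run (2,3) capped by W -> flip
All flips: (2,3)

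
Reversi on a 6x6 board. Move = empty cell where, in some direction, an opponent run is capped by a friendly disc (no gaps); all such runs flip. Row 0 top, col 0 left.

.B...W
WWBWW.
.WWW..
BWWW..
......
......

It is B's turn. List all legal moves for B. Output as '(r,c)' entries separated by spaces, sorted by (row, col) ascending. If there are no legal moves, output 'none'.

Answer: (1,5) (3,4) (4,1) (4,2)

Derivation:
(0,0): no bracket -> illegal
(0,2): no bracket -> illegal
(0,3): no bracket -> illegal
(0,4): no bracket -> illegal
(1,5): flips 2 -> legal
(2,0): no bracket -> illegal
(2,4): no bracket -> illegal
(2,5): no bracket -> illegal
(3,4): flips 4 -> legal
(4,0): no bracket -> illegal
(4,1): flips 3 -> legal
(4,2): flips 2 -> legal
(4,3): no bracket -> illegal
(4,4): no bracket -> illegal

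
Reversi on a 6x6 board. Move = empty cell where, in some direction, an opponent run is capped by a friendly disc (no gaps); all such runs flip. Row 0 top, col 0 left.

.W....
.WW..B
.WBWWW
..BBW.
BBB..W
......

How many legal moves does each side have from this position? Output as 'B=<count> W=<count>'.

Answer: B=7 W=7

Derivation:
-- B to move --
(0,0): flips 1 -> legal
(0,2): flips 1 -> legal
(0,3): no bracket -> illegal
(1,0): flips 1 -> legal
(1,3): flips 1 -> legal
(1,4): flips 1 -> legal
(2,0): flips 1 -> legal
(3,0): no bracket -> illegal
(3,1): no bracket -> illegal
(3,5): flips 2 -> legal
(4,3): no bracket -> illegal
(4,4): no bracket -> illegal
(5,4): no bracket -> illegal
(5,5): no bracket -> illegal
B mobility = 7
-- W to move --
(0,4): no bracket -> illegal
(0,5): flips 1 -> legal
(1,3): no bracket -> illegal
(1,4): no bracket -> illegal
(3,0): no bracket -> illegal
(3,1): flips 2 -> legal
(4,3): flips 2 -> legal
(4,4): flips 2 -> legal
(5,0): flips 2 -> legal
(5,1): flips 2 -> legal
(5,2): flips 3 -> legal
(5,3): no bracket -> illegal
W mobility = 7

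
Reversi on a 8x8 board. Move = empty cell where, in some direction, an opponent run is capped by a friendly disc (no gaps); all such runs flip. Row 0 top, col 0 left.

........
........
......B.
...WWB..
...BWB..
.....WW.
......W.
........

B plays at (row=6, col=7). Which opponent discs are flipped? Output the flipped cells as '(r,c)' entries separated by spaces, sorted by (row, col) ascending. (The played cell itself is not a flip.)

Dir NW: opp run (5,6) capped by B -> flip
Dir N: first cell '.' (not opp) -> no flip
Dir NE: edge -> no flip
Dir W: opp run (6,6), next='.' -> no flip
Dir E: edge -> no flip
Dir SW: first cell '.' (not opp) -> no flip
Dir S: first cell '.' (not opp) -> no flip
Dir SE: edge -> no flip

Answer: (5,6)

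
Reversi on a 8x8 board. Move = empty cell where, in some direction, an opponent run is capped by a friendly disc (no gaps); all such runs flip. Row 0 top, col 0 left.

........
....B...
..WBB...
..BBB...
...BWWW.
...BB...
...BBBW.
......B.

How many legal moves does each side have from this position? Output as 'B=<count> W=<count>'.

-- B to move --
(1,1): flips 1 -> legal
(1,2): flips 1 -> legal
(1,3): no bracket -> illegal
(2,1): flips 1 -> legal
(3,1): no bracket -> illegal
(3,5): flips 1 -> legal
(3,6): flips 1 -> legal
(3,7): no bracket -> illegal
(4,7): flips 3 -> legal
(5,5): flips 1 -> legal
(5,6): flips 2 -> legal
(5,7): no bracket -> illegal
(6,7): flips 1 -> legal
(7,5): no bracket -> illegal
(7,7): no bracket -> illegal
B mobility = 9
-- W to move --
(0,3): no bracket -> illegal
(0,4): flips 3 -> legal
(0,5): no bracket -> illegal
(1,2): flips 2 -> legal
(1,3): no bracket -> illegal
(1,5): no bracket -> illegal
(2,1): no bracket -> illegal
(2,5): flips 2 -> legal
(3,1): no bracket -> illegal
(3,5): no bracket -> illegal
(4,1): no bracket -> illegal
(4,2): flips 2 -> legal
(5,2): no bracket -> illegal
(5,5): no bracket -> illegal
(5,6): no bracket -> illegal
(6,2): flips 4 -> legal
(6,7): no bracket -> illegal
(7,2): flips 2 -> legal
(7,3): no bracket -> illegal
(7,4): flips 2 -> legal
(7,5): no bracket -> illegal
(7,7): no bracket -> illegal
W mobility = 7

Answer: B=9 W=7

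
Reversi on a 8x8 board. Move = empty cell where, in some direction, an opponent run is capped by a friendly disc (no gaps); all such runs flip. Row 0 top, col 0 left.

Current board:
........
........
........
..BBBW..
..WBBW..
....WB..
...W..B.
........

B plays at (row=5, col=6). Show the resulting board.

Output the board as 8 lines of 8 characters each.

Place B at (5,6); scan 8 dirs for brackets.
Dir NW: opp run (4,5) capped by B -> flip
Dir N: first cell '.' (not opp) -> no flip
Dir NE: first cell '.' (not opp) -> no flip
Dir W: first cell 'B' (not opp) -> no flip
Dir E: first cell '.' (not opp) -> no flip
Dir SW: first cell '.' (not opp) -> no flip
Dir S: first cell 'B' (not opp) -> no flip
Dir SE: first cell '.' (not opp) -> no flip
All flips: (4,5)

Answer: ........
........
........
..BBBW..
..WBBB..
....WBB.
...W..B.
........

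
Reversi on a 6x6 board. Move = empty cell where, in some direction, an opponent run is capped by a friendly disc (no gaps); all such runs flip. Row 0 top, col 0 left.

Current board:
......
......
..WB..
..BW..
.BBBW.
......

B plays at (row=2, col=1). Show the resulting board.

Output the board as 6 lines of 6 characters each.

Answer: ......
......
.BBB..
..BW..
.BBBW.
......

Derivation:
Place B at (2,1); scan 8 dirs for brackets.
Dir NW: first cell '.' (not opp) -> no flip
Dir N: first cell '.' (not opp) -> no flip
Dir NE: first cell '.' (not opp) -> no flip
Dir W: first cell '.' (not opp) -> no flip
Dir E: opp run (2,2) capped by B -> flip
Dir SW: first cell '.' (not opp) -> no flip
Dir S: first cell '.' (not opp) -> no flip
Dir SE: first cell 'B' (not opp) -> no flip
All flips: (2,2)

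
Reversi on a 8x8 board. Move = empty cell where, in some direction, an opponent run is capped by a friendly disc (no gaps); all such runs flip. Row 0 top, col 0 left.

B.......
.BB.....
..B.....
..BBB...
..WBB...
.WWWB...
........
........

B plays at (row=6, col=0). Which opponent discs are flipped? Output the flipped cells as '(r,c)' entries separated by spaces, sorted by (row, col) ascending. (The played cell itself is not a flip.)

Dir NW: edge -> no flip
Dir N: first cell '.' (not opp) -> no flip
Dir NE: opp run (5,1) (4,2) capped by B -> flip
Dir W: edge -> no flip
Dir E: first cell '.' (not opp) -> no flip
Dir SW: edge -> no flip
Dir S: first cell '.' (not opp) -> no flip
Dir SE: first cell '.' (not opp) -> no flip

Answer: (4,2) (5,1)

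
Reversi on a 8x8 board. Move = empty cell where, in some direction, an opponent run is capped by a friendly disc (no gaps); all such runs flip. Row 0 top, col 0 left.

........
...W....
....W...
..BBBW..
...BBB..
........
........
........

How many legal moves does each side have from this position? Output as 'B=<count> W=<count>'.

Answer: B=5 W=5

Derivation:
-- B to move --
(0,2): no bracket -> illegal
(0,3): no bracket -> illegal
(0,4): no bracket -> illegal
(1,2): no bracket -> illegal
(1,4): flips 1 -> legal
(1,5): flips 1 -> legal
(2,2): no bracket -> illegal
(2,3): no bracket -> illegal
(2,5): flips 1 -> legal
(2,6): flips 1 -> legal
(3,6): flips 1 -> legal
(4,6): no bracket -> illegal
B mobility = 5
-- W to move --
(2,1): no bracket -> illegal
(2,2): no bracket -> illegal
(2,3): no bracket -> illegal
(2,5): no bracket -> illegal
(3,1): flips 3 -> legal
(3,6): no bracket -> illegal
(4,1): no bracket -> illegal
(4,2): flips 1 -> legal
(4,6): no bracket -> illegal
(5,2): no bracket -> illegal
(5,3): flips 1 -> legal
(5,4): flips 2 -> legal
(5,5): flips 1 -> legal
(5,6): no bracket -> illegal
W mobility = 5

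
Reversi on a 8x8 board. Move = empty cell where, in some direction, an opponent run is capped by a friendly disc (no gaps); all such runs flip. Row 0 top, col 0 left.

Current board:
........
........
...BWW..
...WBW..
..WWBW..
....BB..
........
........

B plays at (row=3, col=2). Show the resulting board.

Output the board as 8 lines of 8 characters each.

Place B at (3,2); scan 8 dirs for brackets.
Dir NW: first cell '.' (not opp) -> no flip
Dir N: first cell '.' (not opp) -> no flip
Dir NE: first cell 'B' (not opp) -> no flip
Dir W: first cell '.' (not opp) -> no flip
Dir E: opp run (3,3) capped by B -> flip
Dir SW: first cell '.' (not opp) -> no flip
Dir S: opp run (4,2), next='.' -> no flip
Dir SE: opp run (4,3) capped by B -> flip
All flips: (3,3) (4,3)

Answer: ........
........
...BWW..
..BBBW..
..WBBW..
....BB..
........
........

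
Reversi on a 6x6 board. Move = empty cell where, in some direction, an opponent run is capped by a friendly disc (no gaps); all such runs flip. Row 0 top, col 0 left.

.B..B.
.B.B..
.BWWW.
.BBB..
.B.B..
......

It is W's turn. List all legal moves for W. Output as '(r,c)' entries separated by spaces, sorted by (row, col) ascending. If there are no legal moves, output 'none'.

(0,0): flips 1 -> legal
(0,2): flips 1 -> legal
(0,3): flips 1 -> legal
(0,5): no bracket -> illegal
(1,0): no bracket -> illegal
(1,2): no bracket -> illegal
(1,4): no bracket -> illegal
(1,5): no bracket -> illegal
(2,0): flips 1 -> legal
(3,0): no bracket -> illegal
(3,4): no bracket -> illegal
(4,0): flips 1 -> legal
(4,2): flips 2 -> legal
(4,4): flips 1 -> legal
(5,0): flips 2 -> legal
(5,1): no bracket -> illegal
(5,2): no bracket -> illegal
(5,3): flips 2 -> legal
(5,4): no bracket -> illegal

Answer: (0,0) (0,2) (0,3) (2,0) (4,0) (4,2) (4,4) (5,0) (5,3)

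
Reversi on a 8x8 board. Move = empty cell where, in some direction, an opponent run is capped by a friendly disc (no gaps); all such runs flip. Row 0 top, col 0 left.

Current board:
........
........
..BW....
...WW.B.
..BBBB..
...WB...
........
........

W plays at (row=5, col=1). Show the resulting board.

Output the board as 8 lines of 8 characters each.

Answer: ........
........
..BW....
...WW.B.
..WBBB..
.W.WB...
........
........

Derivation:
Place W at (5,1); scan 8 dirs for brackets.
Dir NW: first cell '.' (not opp) -> no flip
Dir N: first cell '.' (not opp) -> no flip
Dir NE: opp run (4,2) capped by W -> flip
Dir W: first cell '.' (not opp) -> no flip
Dir E: first cell '.' (not opp) -> no flip
Dir SW: first cell '.' (not opp) -> no flip
Dir S: first cell '.' (not opp) -> no flip
Dir SE: first cell '.' (not opp) -> no flip
All flips: (4,2)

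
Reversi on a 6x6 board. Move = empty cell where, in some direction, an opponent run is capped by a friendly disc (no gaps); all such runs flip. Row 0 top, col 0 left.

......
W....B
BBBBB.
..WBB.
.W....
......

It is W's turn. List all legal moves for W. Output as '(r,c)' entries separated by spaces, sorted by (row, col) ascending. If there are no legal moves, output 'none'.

(0,4): no bracket -> illegal
(0,5): no bracket -> illegal
(1,1): no bracket -> illegal
(1,2): flips 1 -> legal
(1,3): no bracket -> illegal
(1,4): flips 1 -> legal
(2,5): no bracket -> illegal
(3,0): flips 1 -> legal
(3,1): no bracket -> illegal
(3,5): flips 2 -> legal
(4,2): no bracket -> illegal
(4,3): no bracket -> illegal
(4,4): no bracket -> illegal
(4,5): no bracket -> illegal

Answer: (1,2) (1,4) (3,0) (3,5)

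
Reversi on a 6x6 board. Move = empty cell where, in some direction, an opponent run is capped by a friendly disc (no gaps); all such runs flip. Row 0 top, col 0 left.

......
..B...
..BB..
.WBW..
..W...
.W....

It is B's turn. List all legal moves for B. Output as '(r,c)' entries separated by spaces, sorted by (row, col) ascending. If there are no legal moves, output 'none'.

Answer: (3,0) (3,4) (4,0) (4,3) (4,4) (5,2)

Derivation:
(2,0): no bracket -> illegal
(2,1): no bracket -> illegal
(2,4): no bracket -> illegal
(3,0): flips 1 -> legal
(3,4): flips 1 -> legal
(4,0): flips 1 -> legal
(4,1): no bracket -> illegal
(4,3): flips 1 -> legal
(4,4): flips 1 -> legal
(5,0): no bracket -> illegal
(5,2): flips 1 -> legal
(5,3): no bracket -> illegal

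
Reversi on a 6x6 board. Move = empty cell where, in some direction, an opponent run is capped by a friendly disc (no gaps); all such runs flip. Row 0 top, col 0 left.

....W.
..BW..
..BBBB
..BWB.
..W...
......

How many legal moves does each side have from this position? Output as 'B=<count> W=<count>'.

Answer: B=7 W=5

Derivation:
-- B to move --
(0,2): flips 1 -> legal
(0,3): flips 1 -> legal
(0,5): no bracket -> illegal
(1,4): flips 1 -> legal
(1,5): no bracket -> illegal
(3,1): no bracket -> illegal
(4,1): no bracket -> illegal
(4,3): flips 1 -> legal
(4,4): flips 1 -> legal
(5,1): flips 2 -> legal
(5,2): flips 1 -> legal
(5,3): no bracket -> illegal
B mobility = 7
-- W to move --
(0,1): no bracket -> illegal
(0,2): flips 3 -> legal
(0,3): no bracket -> illegal
(1,1): flips 2 -> legal
(1,4): no bracket -> illegal
(1,5): flips 1 -> legal
(2,1): no bracket -> illegal
(3,1): flips 2 -> legal
(3,5): flips 2 -> legal
(4,1): no bracket -> illegal
(4,3): no bracket -> illegal
(4,4): no bracket -> illegal
(4,5): no bracket -> illegal
W mobility = 5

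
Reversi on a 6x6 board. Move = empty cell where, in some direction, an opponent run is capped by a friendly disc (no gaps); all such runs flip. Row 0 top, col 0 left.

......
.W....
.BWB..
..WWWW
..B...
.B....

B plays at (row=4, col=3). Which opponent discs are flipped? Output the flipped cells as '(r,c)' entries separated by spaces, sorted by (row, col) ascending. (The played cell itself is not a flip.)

Dir NW: opp run (3,2) capped by B -> flip
Dir N: opp run (3,3) capped by B -> flip
Dir NE: opp run (3,4), next='.' -> no flip
Dir W: first cell 'B' (not opp) -> no flip
Dir E: first cell '.' (not opp) -> no flip
Dir SW: first cell '.' (not opp) -> no flip
Dir S: first cell '.' (not opp) -> no flip
Dir SE: first cell '.' (not opp) -> no flip

Answer: (3,2) (3,3)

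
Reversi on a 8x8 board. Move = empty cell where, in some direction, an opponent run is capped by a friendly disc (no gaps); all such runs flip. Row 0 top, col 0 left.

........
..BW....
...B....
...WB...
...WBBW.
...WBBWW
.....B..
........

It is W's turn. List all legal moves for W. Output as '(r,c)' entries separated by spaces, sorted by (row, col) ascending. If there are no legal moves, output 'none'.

Answer: (0,1) (1,1) (2,5) (3,5) (6,4) (6,6) (7,4) (7,6)

Derivation:
(0,1): flips 4 -> legal
(0,2): no bracket -> illegal
(0,3): no bracket -> illegal
(1,1): flips 1 -> legal
(1,4): no bracket -> illegal
(2,1): no bracket -> illegal
(2,2): no bracket -> illegal
(2,4): no bracket -> illegal
(2,5): flips 1 -> legal
(3,2): no bracket -> illegal
(3,5): flips 2 -> legal
(3,6): no bracket -> illegal
(6,3): no bracket -> illegal
(6,4): flips 1 -> legal
(6,6): flips 2 -> legal
(7,4): flips 1 -> legal
(7,5): no bracket -> illegal
(7,6): flips 2 -> legal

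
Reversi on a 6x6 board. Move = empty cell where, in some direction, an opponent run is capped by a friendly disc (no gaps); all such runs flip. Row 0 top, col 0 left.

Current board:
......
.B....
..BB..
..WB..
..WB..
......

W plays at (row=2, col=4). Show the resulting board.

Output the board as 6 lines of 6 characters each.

Answer: ......
.B....
..BBW.
..WW..
..WB..
......

Derivation:
Place W at (2,4); scan 8 dirs for brackets.
Dir NW: first cell '.' (not opp) -> no flip
Dir N: first cell '.' (not opp) -> no flip
Dir NE: first cell '.' (not opp) -> no flip
Dir W: opp run (2,3) (2,2), next='.' -> no flip
Dir E: first cell '.' (not opp) -> no flip
Dir SW: opp run (3,3) capped by W -> flip
Dir S: first cell '.' (not opp) -> no flip
Dir SE: first cell '.' (not opp) -> no flip
All flips: (3,3)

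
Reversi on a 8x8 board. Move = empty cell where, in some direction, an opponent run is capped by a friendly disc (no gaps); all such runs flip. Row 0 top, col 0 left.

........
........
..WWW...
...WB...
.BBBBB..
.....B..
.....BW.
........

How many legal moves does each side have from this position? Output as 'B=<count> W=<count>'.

-- B to move --
(1,1): flips 2 -> legal
(1,2): flips 1 -> legal
(1,3): flips 2 -> legal
(1,4): flips 1 -> legal
(1,5): flips 2 -> legal
(2,1): no bracket -> illegal
(2,5): no bracket -> illegal
(3,1): no bracket -> illegal
(3,2): flips 1 -> legal
(3,5): no bracket -> illegal
(5,6): no bracket -> illegal
(5,7): no bracket -> illegal
(6,7): flips 1 -> legal
(7,5): no bracket -> illegal
(7,6): no bracket -> illegal
(7,7): flips 1 -> legal
B mobility = 8
-- W to move --
(2,5): no bracket -> illegal
(3,0): no bracket -> illegal
(3,1): no bracket -> illegal
(3,2): no bracket -> illegal
(3,5): flips 1 -> legal
(3,6): no bracket -> illegal
(4,0): no bracket -> illegal
(4,6): no bracket -> illegal
(5,0): no bracket -> illegal
(5,1): flips 1 -> legal
(5,2): no bracket -> illegal
(5,3): flips 1 -> legal
(5,4): flips 2 -> legal
(5,6): flips 2 -> legal
(6,4): flips 1 -> legal
(7,4): no bracket -> illegal
(7,5): no bracket -> illegal
(7,6): no bracket -> illegal
W mobility = 6

Answer: B=8 W=6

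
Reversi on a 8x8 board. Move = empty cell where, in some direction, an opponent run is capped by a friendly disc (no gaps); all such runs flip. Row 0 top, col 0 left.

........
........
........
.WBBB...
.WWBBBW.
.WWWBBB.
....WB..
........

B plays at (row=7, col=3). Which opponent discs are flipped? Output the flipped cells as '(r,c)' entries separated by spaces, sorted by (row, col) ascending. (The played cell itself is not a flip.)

Dir NW: first cell '.' (not opp) -> no flip
Dir N: first cell '.' (not opp) -> no flip
Dir NE: opp run (6,4) capped by B -> flip
Dir W: first cell '.' (not opp) -> no flip
Dir E: first cell '.' (not opp) -> no flip
Dir SW: edge -> no flip
Dir S: edge -> no flip
Dir SE: edge -> no flip

Answer: (6,4)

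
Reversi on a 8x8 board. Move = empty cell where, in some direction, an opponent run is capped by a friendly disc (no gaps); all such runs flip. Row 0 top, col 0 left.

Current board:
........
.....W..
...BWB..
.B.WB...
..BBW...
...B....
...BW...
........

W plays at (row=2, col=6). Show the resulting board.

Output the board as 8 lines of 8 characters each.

Place W at (2,6); scan 8 dirs for brackets.
Dir NW: first cell 'W' (not opp) -> no flip
Dir N: first cell '.' (not opp) -> no flip
Dir NE: first cell '.' (not opp) -> no flip
Dir W: opp run (2,5) capped by W -> flip
Dir E: first cell '.' (not opp) -> no flip
Dir SW: first cell '.' (not opp) -> no flip
Dir S: first cell '.' (not opp) -> no flip
Dir SE: first cell '.' (not opp) -> no flip
All flips: (2,5)

Answer: ........
.....W..
...BWWW.
.B.WB...
..BBW...
...B....
...BW...
........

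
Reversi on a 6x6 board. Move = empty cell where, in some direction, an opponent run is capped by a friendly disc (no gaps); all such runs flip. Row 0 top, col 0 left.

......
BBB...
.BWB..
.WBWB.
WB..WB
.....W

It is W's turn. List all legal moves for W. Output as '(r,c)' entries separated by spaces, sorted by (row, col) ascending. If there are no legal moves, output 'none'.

(0,0): flips 1 -> legal
(0,1): flips 2 -> legal
(0,2): flips 1 -> legal
(0,3): no bracket -> illegal
(1,3): flips 1 -> legal
(1,4): no bracket -> illegal
(2,0): flips 1 -> legal
(2,4): flips 2 -> legal
(2,5): no bracket -> illegal
(3,0): no bracket -> illegal
(3,5): flips 2 -> legal
(4,2): flips 2 -> legal
(4,3): no bracket -> illegal
(5,0): no bracket -> illegal
(5,1): flips 1 -> legal
(5,2): no bracket -> illegal
(5,4): no bracket -> illegal

Answer: (0,0) (0,1) (0,2) (1,3) (2,0) (2,4) (3,5) (4,2) (5,1)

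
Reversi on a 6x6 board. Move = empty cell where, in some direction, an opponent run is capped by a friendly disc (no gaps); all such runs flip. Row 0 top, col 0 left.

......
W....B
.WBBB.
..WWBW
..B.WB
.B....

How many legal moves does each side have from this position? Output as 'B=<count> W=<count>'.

-- B to move --
(0,0): no bracket -> illegal
(0,1): no bracket -> illegal
(1,1): no bracket -> illegal
(1,2): no bracket -> illegal
(2,0): flips 1 -> legal
(2,5): flips 1 -> legal
(3,0): no bracket -> illegal
(3,1): flips 2 -> legal
(4,1): flips 1 -> legal
(4,3): flips 2 -> legal
(5,3): no bracket -> illegal
(5,4): flips 1 -> legal
(5,5): flips 2 -> legal
B mobility = 7
-- W to move --
(0,4): no bracket -> illegal
(0,5): no bracket -> illegal
(1,1): flips 1 -> legal
(1,2): flips 1 -> legal
(1,3): flips 2 -> legal
(1,4): flips 3 -> legal
(2,5): flips 3 -> legal
(3,1): no bracket -> illegal
(4,0): no bracket -> illegal
(4,1): no bracket -> illegal
(4,3): no bracket -> illegal
(5,0): no bracket -> illegal
(5,2): flips 1 -> legal
(5,3): no bracket -> illegal
(5,4): no bracket -> illegal
(5,5): flips 1 -> legal
W mobility = 7

Answer: B=7 W=7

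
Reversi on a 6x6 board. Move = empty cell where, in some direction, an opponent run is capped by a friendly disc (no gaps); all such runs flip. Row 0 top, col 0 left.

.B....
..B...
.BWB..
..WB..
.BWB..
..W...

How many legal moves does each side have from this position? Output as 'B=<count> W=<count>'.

Answer: B=3 W=11

Derivation:
-- B to move --
(1,1): flips 1 -> legal
(1,3): no bracket -> illegal
(3,1): flips 1 -> legal
(5,1): flips 1 -> legal
(5,3): no bracket -> illegal
B mobility = 3
-- W to move --
(0,0): no bracket -> illegal
(0,2): flips 1 -> legal
(0,3): no bracket -> illegal
(1,0): flips 1 -> legal
(1,1): no bracket -> illegal
(1,3): no bracket -> illegal
(1,4): flips 1 -> legal
(2,0): flips 1 -> legal
(2,4): flips 2 -> legal
(3,0): flips 1 -> legal
(3,1): no bracket -> illegal
(3,4): flips 2 -> legal
(4,0): flips 1 -> legal
(4,4): flips 2 -> legal
(5,0): flips 1 -> legal
(5,1): no bracket -> illegal
(5,3): no bracket -> illegal
(5,4): flips 1 -> legal
W mobility = 11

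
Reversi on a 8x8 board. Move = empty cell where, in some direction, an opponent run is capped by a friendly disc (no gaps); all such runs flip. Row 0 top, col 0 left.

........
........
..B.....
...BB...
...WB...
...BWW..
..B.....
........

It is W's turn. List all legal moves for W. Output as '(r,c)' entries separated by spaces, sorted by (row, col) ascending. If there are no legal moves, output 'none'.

(1,1): flips 3 -> legal
(1,2): no bracket -> illegal
(1,3): no bracket -> illegal
(2,1): no bracket -> illegal
(2,3): flips 1 -> legal
(2,4): flips 2 -> legal
(2,5): flips 1 -> legal
(3,1): no bracket -> illegal
(3,2): no bracket -> illegal
(3,5): no bracket -> illegal
(4,2): no bracket -> illegal
(4,5): flips 1 -> legal
(5,1): no bracket -> illegal
(5,2): flips 1 -> legal
(6,1): no bracket -> illegal
(6,3): flips 1 -> legal
(6,4): no bracket -> illegal
(7,1): no bracket -> illegal
(7,2): no bracket -> illegal
(7,3): no bracket -> illegal

Answer: (1,1) (2,3) (2,4) (2,5) (4,5) (5,2) (6,3)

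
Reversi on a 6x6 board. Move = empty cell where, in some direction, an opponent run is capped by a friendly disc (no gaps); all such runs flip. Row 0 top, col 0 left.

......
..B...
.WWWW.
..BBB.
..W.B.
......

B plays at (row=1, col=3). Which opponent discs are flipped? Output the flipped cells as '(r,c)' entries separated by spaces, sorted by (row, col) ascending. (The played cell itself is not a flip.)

Answer: (2,3)

Derivation:
Dir NW: first cell '.' (not opp) -> no flip
Dir N: first cell '.' (not opp) -> no flip
Dir NE: first cell '.' (not opp) -> no flip
Dir W: first cell 'B' (not opp) -> no flip
Dir E: first cell '.' (not opp) -> no flip
Dir SW: opp run (2,2), next='.' -> no flip
Dir S: opp run (2,3) capped by B -> flip
Dir SE: opp run (2,4), next='.' -> no flip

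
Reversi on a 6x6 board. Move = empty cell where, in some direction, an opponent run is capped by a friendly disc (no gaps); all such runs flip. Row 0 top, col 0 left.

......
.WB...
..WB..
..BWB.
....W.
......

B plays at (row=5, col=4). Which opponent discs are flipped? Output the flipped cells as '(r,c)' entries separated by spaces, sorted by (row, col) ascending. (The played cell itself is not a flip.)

Answer: (4,4)

Derivation:
Dir NW: first cell '.' (not opp) -> no flip
Dir N: opp run (4,4) capped by B -> flip
Dir NE: first cell '.' (not opp) -> no flip
Dir W: first cell '.' (not opp) -> no flip
Dir E: first cell '.' (not opp) -> no flip
Dir SW: edge -> no flip
Dir S: edge -> no flip
Dir SE: edge -> no flip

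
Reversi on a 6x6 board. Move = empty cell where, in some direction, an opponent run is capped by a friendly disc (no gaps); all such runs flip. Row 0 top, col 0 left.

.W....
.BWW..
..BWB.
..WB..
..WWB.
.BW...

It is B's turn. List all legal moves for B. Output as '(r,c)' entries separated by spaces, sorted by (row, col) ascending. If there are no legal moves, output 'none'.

Answer: (0,2) (0,3) (0,4) (1,4) (3,1) (4,1) (5,3)

Derivation:
(0,0): no bracket -> illegal
(0,2): flips 2 -> legal
(0,3): flips 2 -> legal
(0,4): flips 1 -> legal
(1,0): no bracket -> illegal
(1,4): flips 2 -> legal
(2,1): no bracket -> illegal
(3,1): flips 1 -> legal
(3,4): no bracket -> illegal
(4,1): flips 2 -> legal
(5,3): flips 2 -> legal
(5,4): no bracket -> illegal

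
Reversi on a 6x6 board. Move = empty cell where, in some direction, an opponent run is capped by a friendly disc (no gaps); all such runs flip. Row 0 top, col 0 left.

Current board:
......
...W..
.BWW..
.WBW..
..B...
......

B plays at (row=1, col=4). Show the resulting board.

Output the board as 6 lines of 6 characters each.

Answer: ......
...WB.
.BWB..
.WBW..
..B...
......

Derivation:
Place B at (1,4); scan 8 dirs for brackets.
Dir NW: first cell '.' (not opp) -> no flip
Dir N: first cell '.' (not opp) -> no flip
Dir NE: first cell '.' (not opp) -> no flip
Dir W: opp run (1,3), next='.' -> no flip
Dir E: first cell '.' (not opp) -> no flip
Dir SW: opp run (2,3) capped by B -> flip
Dir S: first cell '.' (not opp) -> no flip
Dir SE: first cell '.' (not opp) -> no flip
All flips: (2,3)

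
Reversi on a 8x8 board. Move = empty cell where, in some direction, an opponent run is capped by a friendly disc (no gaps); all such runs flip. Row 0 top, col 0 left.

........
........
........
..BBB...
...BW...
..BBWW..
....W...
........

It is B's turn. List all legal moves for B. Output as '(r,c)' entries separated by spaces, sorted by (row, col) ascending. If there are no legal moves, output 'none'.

(3,5): flips 1 -> legal
(4,5): flips 1 -> legal
(4,6): no bracket -> illegal
(5,6): flips 2 -> legal
(6,3): no bracket -> illegal
(6,5): flips 1 -> legal
(6,6): flips 2 -> legal
(7,3): no bracket -> illegal
(7,4): flips 3 -> legal
(7,5): flips 1 -> legal

Answer: (3,5) (4,5) (5,6) (6,5) (6,6) (7,4) (7,5)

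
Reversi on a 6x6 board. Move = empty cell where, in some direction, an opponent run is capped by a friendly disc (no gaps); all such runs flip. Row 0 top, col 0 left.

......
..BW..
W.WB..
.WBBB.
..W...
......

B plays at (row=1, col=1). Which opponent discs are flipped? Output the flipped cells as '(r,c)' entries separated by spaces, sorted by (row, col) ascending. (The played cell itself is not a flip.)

Dir NW: first cell '.' (not opp) -> no flip
Dir N: first cell '.' (not opp) -> no flip
Dir NE: first cell '.' (not opp) -> no flip
Dir W: first cell '.' (not opp) -> no flip
Dir E: first cell 'B' (not opp) -> no flip
Dir SW: opp run (2,0), next=edge -> no flip
Dir S: first cell '.' (not opp) -> no flip
Dir SE: opp run (2,2) capped by B -> flip

Answer: (2,2)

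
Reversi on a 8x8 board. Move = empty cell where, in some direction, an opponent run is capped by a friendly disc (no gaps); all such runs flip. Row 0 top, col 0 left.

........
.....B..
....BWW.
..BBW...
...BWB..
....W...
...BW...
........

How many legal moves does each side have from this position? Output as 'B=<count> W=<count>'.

-- B to move --
(1,4): no bracket -> illegal
(1,6): flips 2 -> legal
(1,7): no bracket -> illegal
(2,3): flips 1 -> legal
(2,7): flips 2 -> legal
(3,5): flips 2 -> legal
(3,6): no bracket -> illegal
(3,7): flips 1 -> legal
(5,3): no bracket -> illegal
(5,5): flips 1 -> legal
(6,5): flips 2 -> legal
(7,3): no bracket -> illegal
(7,4): flips 4 -> legal
(7,5): no bracket -> illegal
B mobility = 8
-- W to move --
(0,4): flips 1 -> legal
(0,5): flips 1 -> legal
(0,6): no bracket -> illegal
(1,3): no bracket -> illegal
(1,4): flips 1 -> legal
(1,6): no bracket -> illegal
(2,1): flips 2 -> legal
(2,2): flips 1 -> legal
(2,3): flips 1 -> legal
(3,1): flips 2 -> legal
(3,5): no bracket -> illegal
(3,6): flips 1 -> legal
(4,1): no bracket -> illegal
(4,2): flips 1 -> legal
(4,6): flips 1 -> legal
(5,2): flips 1 -> legal
(5,3): no bracket -> illegal
(5,5): no bracket -> illegal
(5,6): flips 1 -> legal
(6,2): flips 1 -> legal
(7,2): flips 1 -> legal
(7,3): no bracket -> illegal
(7,4): no bracket -> illegal
W mobility = 14

Answer: B=8 W=14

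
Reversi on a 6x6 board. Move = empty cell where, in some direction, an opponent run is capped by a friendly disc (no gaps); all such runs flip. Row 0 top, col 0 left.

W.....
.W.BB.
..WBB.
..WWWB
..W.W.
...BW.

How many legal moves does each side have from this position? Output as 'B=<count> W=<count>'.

Answer: B=7 W=7

Derivation:
-- B to move --
(0,1): no bracket -> illegal
(0,2): no bracket -> illegal
(1,0): no bracket -> illegal
(1,2): no bracket -> illegal
(2,0): no bracket -> illegal
(2,1): flips 1 -> legal
(2,5): no bracket -> illegal
(3,1): flips 5 -> legal
(4,1): flips 1 -> legal
(4,3): flips 1 -> legal
(4,5): flips 1 -> legal
(5,1): flips 2 -> legal
(5,2): no bracket -> illegal
(5,5): flips 1 -> legal
B mobility = 7
-- W to move --
(0,2): no bracket -> illegal
(0,3): flips 2 -> legal
(0,4): flips 3 -> legal
(0,5): flips 2 -> legal
(1,2): flips 1 -> legal
(1,5): flips 1 -> legal
(2,5): flips 2 -> legal
(4,3): no bracket -> illegal
(4,5): no bracket -> illegal
(5,2): flips 1 -> legal
W mobility = 7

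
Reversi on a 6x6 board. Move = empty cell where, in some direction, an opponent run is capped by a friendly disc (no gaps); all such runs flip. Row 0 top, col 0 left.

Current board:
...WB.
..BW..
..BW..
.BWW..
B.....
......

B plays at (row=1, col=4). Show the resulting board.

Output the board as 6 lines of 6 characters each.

Place B at (1,4); scan 8 dirs for brackets.
Dir NW: opp run (0,3), next=edge -> no flip
Dir N: first cell 'B' (not opp) -> no flip
Dir NE: first cell '.' (not opp) -> no flip
Dir W: opp run (1,3) capped by B -> flip
Dir E: first cell '.' (not opp) -> no flip
Dir SW: opp run (2,3) (3,2), next='.' -> no flip
Dir S: first cell '.' (not opp) -> no flip
Dir SE: first cell '.' (not opp) -> no flip
All flips: (1,3)

Answer: ...WB.
..BBB.
..BW..
.BWW..
B.....
......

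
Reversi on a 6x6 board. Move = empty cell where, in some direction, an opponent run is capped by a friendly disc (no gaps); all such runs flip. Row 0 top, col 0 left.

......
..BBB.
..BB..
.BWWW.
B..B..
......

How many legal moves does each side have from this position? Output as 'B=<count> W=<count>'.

Answer: B=7 W=9

Derivation:
-- B to move --
(2,1): flips 1 -> legal
(2,4): no bracket -> illegal
(2,5): flips 1 -> legal
(3,5): flips 3 -> legal
(4,1): flips 1 -> legal
(4,2): flips 1 -> legal
(4,4): flips 1 -> legal
(4,5): flips 1 -> legal
B mobility = 7
-- W to move --
(0,1): flips 2 -> legal
(0,2): flips 2 -> legal
(0,3): flips 2 -> legal
(0,4): no bracket -> illegal
(0,5): flips 2 -> legal
(1,1): flips 1 -> legal
(1,5): no bracket -> illegal
(2,0): no bracket -> illegal
(2,1): no bracket -> illegal
(2,4): no bracket -> illegal
(2,5): no bracket -> illegal
(3,0): flips 1 -> legal
(4,1): no bracket -> illegal
(4,2): no bracket -> illegal
(4,4): no bracket -> illegal
(5,0): no bracket -> illegal
(5,1): no bracket -> illegal
(5,2): flips 1 -> legal
(5,3): flips 1 -> legal
(5,4): flips 1 -> legal
W mobility = 9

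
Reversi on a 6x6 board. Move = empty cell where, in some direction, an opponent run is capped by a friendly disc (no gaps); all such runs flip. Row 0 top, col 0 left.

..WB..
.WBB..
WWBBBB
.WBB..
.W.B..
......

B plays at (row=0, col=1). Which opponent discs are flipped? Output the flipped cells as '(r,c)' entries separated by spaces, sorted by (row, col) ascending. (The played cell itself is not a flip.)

Dir NW: edge -> no flip
Dir N: edge -> no flip
Dir NE: edge -> no flip
Dir W: first cell '.' (not opp) -> no flip
Dir E: opp run (0,2) capped by B -> flip
Dir SW: first cell '.' (not opp) -> no flip
Dir S: opp run (1,1) (2,1) (3,1) (4,1), next='.' -> no flip
Dir SE: first cell 'B' (not opp) -> no flip

Answer: (0,2)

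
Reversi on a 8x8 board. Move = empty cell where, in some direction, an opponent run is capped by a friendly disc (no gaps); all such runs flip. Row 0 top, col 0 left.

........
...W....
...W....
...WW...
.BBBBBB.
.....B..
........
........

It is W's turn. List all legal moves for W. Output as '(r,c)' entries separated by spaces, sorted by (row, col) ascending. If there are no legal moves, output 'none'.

(3,0): no bracket -> illegal
(3,1): no bracket -> illegal
(3,2): no bracket -> illegal
(3,5): no bracket -> illegal
(3,6): no bracket -> illegal
(3,7): no bracket -> illegal
(4,0): no bracket -> illegal
(4,7): no bracket -> illegal
(5,0): no bracket -> illegal
(5,1): flips 1 -> legal
(5,2): flips 1 -> legal
(5,3): flips 1 -> legal
(5,4): flips 1 -> legal
(5,6): flips 1 -> legal
(5,7): no bracket -> illegal
(6,4): no bracket -> illegal
(6,5): no bracket -> illegal
(6,6): flips 2 -> legal

Answer: (5,1) (5,2) (5,3) (5,4) (5,6) (6,6)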